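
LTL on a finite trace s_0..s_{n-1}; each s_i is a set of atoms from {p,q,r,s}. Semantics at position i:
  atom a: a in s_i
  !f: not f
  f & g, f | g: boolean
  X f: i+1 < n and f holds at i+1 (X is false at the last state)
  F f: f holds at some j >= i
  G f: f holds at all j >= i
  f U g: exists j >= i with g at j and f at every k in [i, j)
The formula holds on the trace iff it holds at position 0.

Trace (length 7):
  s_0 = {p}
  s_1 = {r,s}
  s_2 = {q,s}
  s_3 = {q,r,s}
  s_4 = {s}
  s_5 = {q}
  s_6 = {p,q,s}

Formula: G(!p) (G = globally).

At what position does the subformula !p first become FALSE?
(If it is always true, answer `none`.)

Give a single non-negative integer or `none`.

s_0={p}: !p=False p=True
s_1={r,s}: !p=True p=False
s_2={q,s}: !p=True p=False
s_3={q,r,s}: !p=True p=False
s_4={s}: !p=True p=False
s_5={q}: !p=True p=False
s_6={p,q,s}: !p=False p=True
G(!p) holds globally = False
First violation at position 0.

Answer: 0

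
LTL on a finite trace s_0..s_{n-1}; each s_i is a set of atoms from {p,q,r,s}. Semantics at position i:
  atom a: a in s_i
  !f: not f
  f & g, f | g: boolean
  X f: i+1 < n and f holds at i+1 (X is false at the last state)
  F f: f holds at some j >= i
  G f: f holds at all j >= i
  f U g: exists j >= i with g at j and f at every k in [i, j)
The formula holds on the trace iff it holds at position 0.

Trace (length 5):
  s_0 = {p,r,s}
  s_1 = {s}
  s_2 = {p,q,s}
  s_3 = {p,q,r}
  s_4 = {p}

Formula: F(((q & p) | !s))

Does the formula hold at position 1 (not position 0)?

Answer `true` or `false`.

Answer: true

Derivation:
s_0={p,r,s}: F(((q & p) | !s))=True ((q & p) | !s)=False (q & p)=False q=False p=True !s=False s=True
s_1={s}: F(((q & p) | !s))=True ((q & p) | !s)=False (q & p)=False q=False p=False !s=False s=True
s_2={p,q,s}: F(((q & p) | !s))=True ((q & p) | !s)=True (q & p)=True q=True p=True !s=False s=True
s_3={p,q,r}: F(((q & p) | !s))=True ((q & p) | !s)=True (q & p)=True q=True p=True !s=True s=False
s_4={p}: F(((q & p) | !s))=True ((q & p) | !s)=True (q & p)=False q=False p=True !s=True s=False
Evaluating at position 1: result = True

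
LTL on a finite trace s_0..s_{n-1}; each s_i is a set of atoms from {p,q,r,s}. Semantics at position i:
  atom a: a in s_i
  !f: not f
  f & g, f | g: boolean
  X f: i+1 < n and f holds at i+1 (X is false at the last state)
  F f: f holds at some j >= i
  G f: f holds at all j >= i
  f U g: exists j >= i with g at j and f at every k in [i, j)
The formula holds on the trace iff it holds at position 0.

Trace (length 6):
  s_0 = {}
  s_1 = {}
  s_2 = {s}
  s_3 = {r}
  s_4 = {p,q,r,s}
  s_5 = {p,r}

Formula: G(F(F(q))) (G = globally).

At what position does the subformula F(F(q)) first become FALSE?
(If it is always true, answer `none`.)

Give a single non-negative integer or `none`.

Answer: 5

Derivation:
s_0={}: F(F(q))=True F(q)=True q=False
s_1={}: F(F(q))=True F(q)=True q=False
s_2={s}: F(F(q))=True F(q)=True q=False
s_3={r}: F(F(q))=True F(q)=True q=False
s_4={p,q,r,s}: F(F(q))=True F(q)=True q=True
s_5={p,r}: F(F(q))=False F(q)=False q=False
G(F(F(q))) holds globally = False
First violation at position 5.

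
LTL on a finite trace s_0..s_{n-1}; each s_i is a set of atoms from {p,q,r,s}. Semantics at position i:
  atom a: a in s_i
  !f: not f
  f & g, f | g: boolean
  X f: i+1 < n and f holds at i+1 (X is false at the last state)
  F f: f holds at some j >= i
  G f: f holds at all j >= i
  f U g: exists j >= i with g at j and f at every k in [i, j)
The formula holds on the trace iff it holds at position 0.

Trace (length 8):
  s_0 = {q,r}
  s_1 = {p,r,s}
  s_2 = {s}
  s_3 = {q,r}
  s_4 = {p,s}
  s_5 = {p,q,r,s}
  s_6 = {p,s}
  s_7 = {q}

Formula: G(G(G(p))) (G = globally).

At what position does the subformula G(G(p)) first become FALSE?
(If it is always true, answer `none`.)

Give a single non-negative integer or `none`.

s_0={q,r}: G(G(p))=False G(p)=False p=False
s_1={p,r,s}: G(G(p))=False G(p)=False p=True
s_2={s}: G(G(p))=False G(p)=False p=False
s_3={q,r}: G(G(p))=False G(p)=False p=False
s_4={p,s}: G(G(p))=False G(p)=False p=True
s_5={p,q,r,s}: G(G(p))=False G(p)=False p=True
s_6={p,s}: G(G(p))=False G(p)=False p=True
s_7={q}: G(G(p))=False G(p)=False p=False
G(G(G(p))) holds globally = False
First violation at position 0.

Answer: 0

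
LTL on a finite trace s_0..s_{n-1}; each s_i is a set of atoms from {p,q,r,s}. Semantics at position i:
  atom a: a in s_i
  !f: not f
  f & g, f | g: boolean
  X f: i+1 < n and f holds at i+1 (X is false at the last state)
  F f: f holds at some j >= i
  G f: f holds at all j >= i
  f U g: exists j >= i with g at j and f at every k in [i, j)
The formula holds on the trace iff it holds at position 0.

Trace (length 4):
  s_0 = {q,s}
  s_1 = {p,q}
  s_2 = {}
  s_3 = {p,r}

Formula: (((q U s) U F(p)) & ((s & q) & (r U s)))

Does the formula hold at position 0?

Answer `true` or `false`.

s_0={q,s}: (((q U s) U F(p)) & ((s & q) & (r U s)))=True ((q U s) U F(p))=True (q U s)=True q=True s=True F(p)=True p=False ((s & q) & (r U s))=True (s & q)=True (r U s)=True r=False
s_1={p,q}: (((q U s) U F(p)) & ((s & q) & (r U s)))=False ((q U s) U F(p))=True (q U s)=False q=True s=False F(p)=True p=True ((s & q) & (r U s))=False (s & q)=False (r U s)=False r=False
s_2={}: (((q U s) U F(p)) & ((s & q) & (r U s)))=False ((q U s) U F(p))=True (q U s)=False q=False s=False F(p)=True p=False ((s & q) & (r U s))=False (s & q)=False (r U s)=False r=False
s_3={p,r}: (((q U s) U F(p)) & ((s & q) & (r U s)))=False ((q U s) U F(p))=True (q U s)=False q=False s=False F(p)=True p=True ((s & q) & (r U s))=False (s & q)=False (r U s)=False r=True

Answer: true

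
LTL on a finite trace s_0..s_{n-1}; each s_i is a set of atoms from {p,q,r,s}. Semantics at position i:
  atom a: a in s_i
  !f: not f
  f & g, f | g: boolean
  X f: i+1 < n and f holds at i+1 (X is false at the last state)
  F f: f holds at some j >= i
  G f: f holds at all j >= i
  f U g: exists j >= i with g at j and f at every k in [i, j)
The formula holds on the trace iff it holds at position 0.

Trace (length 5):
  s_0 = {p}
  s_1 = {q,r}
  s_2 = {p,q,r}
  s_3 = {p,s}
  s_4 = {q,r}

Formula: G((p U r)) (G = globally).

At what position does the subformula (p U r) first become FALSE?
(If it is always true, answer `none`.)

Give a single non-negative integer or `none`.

Answer: none

Derivation:
s_0={p}: (p U r)=True p=True r=False
s_1={q,r}: (p U r)=True p=False r=True
s_2={p,q,r}: (p U r)=True p=True r=True
s_3={p,s}: (p U r)=True p=True r=False
s_4={q,r}: (p U r)=True p=False r=True
G((p U r)) holds globally = True
No violation — formula holds at every position.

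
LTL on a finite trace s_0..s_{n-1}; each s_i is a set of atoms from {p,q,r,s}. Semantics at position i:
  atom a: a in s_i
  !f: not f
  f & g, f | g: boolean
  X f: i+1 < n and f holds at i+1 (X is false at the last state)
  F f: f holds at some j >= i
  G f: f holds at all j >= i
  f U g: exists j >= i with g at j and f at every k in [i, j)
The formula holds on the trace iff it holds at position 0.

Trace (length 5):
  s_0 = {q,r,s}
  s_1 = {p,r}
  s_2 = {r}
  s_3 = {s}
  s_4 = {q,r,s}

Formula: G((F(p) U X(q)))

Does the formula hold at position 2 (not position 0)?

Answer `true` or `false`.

Answer: false

Derivation:
s_0={q,r,s}: G((F(p) U X(q)))=False (F(p) U X(q))=False F(p)=True p=False X(q)=False q=True
s_1={p,r}: G((F(p) U X(q)))=False (F(p) U X(q))=False F(p)=True p=True X(q)=False q=False
s_2={r}: G((F(p) U X(q)))=False (F(p) U X(q))=False F(p)=False p=False X(q)=False q=False
s_3={s}: G((F(p) U X(q)))=False (F(p) U X(q))=True F(p)=False p=False X(q)=True q=False
s_4={q,r,s}: G((F(p) U X(q)))=False (F(p) U X(q))=False F(p)=False p=False X(q)=False q=True
Evaluating at position 2: result = False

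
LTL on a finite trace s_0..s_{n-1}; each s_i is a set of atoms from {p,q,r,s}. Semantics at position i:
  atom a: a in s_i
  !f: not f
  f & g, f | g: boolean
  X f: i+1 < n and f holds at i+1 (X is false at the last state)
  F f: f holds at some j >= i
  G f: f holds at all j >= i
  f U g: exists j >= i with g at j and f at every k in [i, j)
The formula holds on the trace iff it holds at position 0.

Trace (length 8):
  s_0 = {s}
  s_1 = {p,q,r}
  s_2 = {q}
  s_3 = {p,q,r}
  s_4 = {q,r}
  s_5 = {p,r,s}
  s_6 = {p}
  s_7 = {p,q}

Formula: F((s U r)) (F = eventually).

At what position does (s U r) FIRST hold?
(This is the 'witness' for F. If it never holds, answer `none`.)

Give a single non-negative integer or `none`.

Answer: 0

Derivation:
s_0={s}: (s U r)=True s=True r=False
s_1={p,q,r}: (s U r)=True s=False r=True
s_2={q}: (s U r)=False s=False r=False
s_3={p,q,r}: (s U r)=True s=False r=True
s_4={q,r}: (s U r)=True s=False r=True
s_5={p,r,s}: (s U r)=True s=True r=True
s_6={p}: (s U r)=False s=False r=False
s_7={p,q}: (s U r)=False s=False r=False
F((s U r)) holds; first witness at position 0.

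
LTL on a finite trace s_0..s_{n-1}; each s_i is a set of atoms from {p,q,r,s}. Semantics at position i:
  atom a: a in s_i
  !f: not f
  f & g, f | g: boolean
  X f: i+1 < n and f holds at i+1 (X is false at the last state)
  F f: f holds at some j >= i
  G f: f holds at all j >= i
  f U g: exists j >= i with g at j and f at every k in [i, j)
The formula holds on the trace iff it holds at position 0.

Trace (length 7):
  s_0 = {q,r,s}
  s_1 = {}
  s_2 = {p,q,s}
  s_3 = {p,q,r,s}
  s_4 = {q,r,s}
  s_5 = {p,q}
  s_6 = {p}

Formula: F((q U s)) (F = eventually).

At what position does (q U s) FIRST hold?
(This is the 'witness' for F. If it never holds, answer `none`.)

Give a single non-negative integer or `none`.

s_0={q,r,s}: (q U s)=True q=True s=True
s_1={}: (q U s)=False q=False s=False
s_2={p,q,s}: (q U s)=True q=True s=True
s_3={p,q,r,s}: (q U s)=True q=True s=True
s_4={q,r,s}: (q U s)=True q=True s=True
s_5={p,q}: (q U s)=False q=True s=False
s_6={p}: (q U s)=False q=False s=False
F((q U s)) holds; first witness at position 0.

Answer: 0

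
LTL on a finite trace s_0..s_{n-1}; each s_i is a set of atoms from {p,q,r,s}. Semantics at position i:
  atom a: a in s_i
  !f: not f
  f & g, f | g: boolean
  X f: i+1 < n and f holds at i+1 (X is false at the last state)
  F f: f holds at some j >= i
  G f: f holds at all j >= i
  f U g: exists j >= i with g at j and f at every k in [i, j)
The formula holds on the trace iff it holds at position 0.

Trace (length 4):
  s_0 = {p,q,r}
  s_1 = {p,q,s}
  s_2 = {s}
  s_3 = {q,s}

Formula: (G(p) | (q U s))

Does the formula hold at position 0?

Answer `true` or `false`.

Answer: true

Derivation:
s_0={p,q,r}: (G(p) | (q U s))=True G(p)=False p=True (q U s)=True q=True s=False
s_1={p,q,s}: (G(p) | (q U s))=True G(p)=False p=True (q U s)=True q=True s=True
s_2={s}: (G(p) | (q U s))=True G(p)=False p=False (q U s)=True q=False s=True
s_3={q,s}: (G(p) | (q U s))=True G(p)=False p=False (q U s)=True q=True s=True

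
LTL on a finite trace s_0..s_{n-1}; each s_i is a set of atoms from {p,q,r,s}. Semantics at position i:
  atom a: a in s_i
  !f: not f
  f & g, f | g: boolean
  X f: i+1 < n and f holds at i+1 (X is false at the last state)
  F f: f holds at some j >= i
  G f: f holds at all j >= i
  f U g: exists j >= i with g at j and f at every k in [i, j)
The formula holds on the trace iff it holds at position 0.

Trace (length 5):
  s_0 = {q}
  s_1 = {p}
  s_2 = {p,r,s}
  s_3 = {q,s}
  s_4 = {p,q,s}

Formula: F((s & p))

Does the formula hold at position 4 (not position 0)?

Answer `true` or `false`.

Answer: true

Derivation:
s_0={q}: F((s & p))=True (s & p)=False s=False p=False
s_1={p}: F((s & p))=True (s & p)=False s=False p=True
s_2={p,r,s}: F((s & p))=True (s & p)=True s=True p=True
s_3={q,s}: F((s & p))=True (s & p)=False s=True p=False
s_4={p,q,s}: F((s & p))=True (s & p)=True s=True p=True
Evaluating at position 4: result = True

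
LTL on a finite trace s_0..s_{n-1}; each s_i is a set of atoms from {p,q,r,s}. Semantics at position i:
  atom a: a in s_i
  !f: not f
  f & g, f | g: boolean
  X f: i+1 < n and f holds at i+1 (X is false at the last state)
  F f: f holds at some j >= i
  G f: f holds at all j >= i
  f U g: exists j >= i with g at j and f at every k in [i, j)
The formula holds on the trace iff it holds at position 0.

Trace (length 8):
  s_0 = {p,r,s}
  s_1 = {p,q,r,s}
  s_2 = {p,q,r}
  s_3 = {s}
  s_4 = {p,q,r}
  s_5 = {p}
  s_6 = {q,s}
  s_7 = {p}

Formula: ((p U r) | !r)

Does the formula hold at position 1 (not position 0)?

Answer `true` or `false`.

s_0={p,r,s}: ((p U r) | !r)=True (p U r)=True p=True r=True !r=False
s_1={p,q,r,s}: ((p U r) | !r)=True (p U r)=True p=True r=True !r=False
s_2={p,q,r}: ((p U r) | !r)=True (p U r)=True p=True r=True !r=False
s_3={s}: ((p U r) | !r)=True (p U r)=False p=False r=False !r=True
s_4={p,q,r}: ((p U r) | !r)=True (p U r)=True p=True r=True !r=False
s_5={p}: ((p U r) | !r)=True (p U r)=False p=True r=False !r=True
s_6={q,s}: ((p U r) | !r)=True (p U r)=False p=False r=False !r=True
s_7={p}: ((p U r) | !r)=True (p U r)=False p=True r=False !r=True
Evaluating at position 1: result = True

Answer: true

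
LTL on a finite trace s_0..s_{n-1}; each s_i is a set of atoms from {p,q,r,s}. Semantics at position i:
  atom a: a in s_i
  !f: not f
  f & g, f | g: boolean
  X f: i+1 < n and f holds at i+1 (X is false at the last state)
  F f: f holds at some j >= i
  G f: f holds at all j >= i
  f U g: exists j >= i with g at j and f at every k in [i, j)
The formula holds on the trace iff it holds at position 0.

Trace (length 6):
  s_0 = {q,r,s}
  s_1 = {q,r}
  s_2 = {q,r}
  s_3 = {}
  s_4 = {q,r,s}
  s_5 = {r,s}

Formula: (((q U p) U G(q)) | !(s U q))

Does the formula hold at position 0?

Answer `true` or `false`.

Answer: false

Derivation:
s_0={q,r,s}: (((q U p) U G(q)) | !(s U q))=False ((q U p) U G(q))=False (q U p)=False q=True p=False G(q)=False !(s U q)=False (s U q)=True s=True
s_1={q,r}: (((q U p) U G(q)) | !(s U q))=False ((q U p) U G(q))=False (q U p)=False q=True p=False G(q)=False !(s U q)=False (s U q)=True s=False
s_2={q,r}: (((q U p) U G(q)) | !(s U q))=False ((q U p) U G(q))=False (q U p)=False q=True p=False G(q)=False !(s U q)=False (s U q)=True s=False
s_3={}: (((q U p) U G(q)) | !(s U q))=True ((q U p) U G(q))=False (q U p)=False q=False p=False G(q)=False !(s U q)=True (s U q)=False s=False
s_4={q,r,s}: (((q U p) U G(q)) | !(s U q))=False ((q U p) U G(q))=False (q U p)=False q=True p=False G(q)=False !(s U q)=False (s U q)=True s=True
s_5={r,s}: (((q U p) U G(q)) | !(s U q))=True ((q U p) U G(q))=False (q U p)=False q=False p=False G(q)=False !(s U q)=True (s U q)=False s=True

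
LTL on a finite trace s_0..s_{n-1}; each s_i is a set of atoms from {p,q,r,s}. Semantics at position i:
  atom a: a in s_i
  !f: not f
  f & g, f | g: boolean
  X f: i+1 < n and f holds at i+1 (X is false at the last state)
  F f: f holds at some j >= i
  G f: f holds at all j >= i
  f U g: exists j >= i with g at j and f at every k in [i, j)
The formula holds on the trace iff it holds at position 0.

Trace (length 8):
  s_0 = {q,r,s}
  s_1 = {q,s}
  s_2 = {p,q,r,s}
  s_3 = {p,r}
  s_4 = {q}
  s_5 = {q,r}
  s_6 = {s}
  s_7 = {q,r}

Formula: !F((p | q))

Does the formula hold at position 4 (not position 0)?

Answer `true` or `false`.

Answer: false

Derivation:
s_0={q,r,s}: !F((p | q))=False F((p | q))=True (p | q)=True p=False q=True
s_1={q,s}: !F((p | q))=False F((p | q))=True (p | q)=True p=False q=True
s_2={p,q,r,s}: !F((p | q))=False F((p | q))=True (p | q)=True p=True q=True
s_3={p,r}: !F((p | q))=False F((p | q))=True (p | q)=True p=True q=False
s_4={q}: !F((p | q))=False F((p | q))=True (p | q)=True p=False q=True
s_5={q,r}: !F((p | q))=False F((p | q))=True (p | q)=True p=False q=True
s_6={s}: !F((p | q))=False F((p | q))=True (p | q)=False p=False q=False
s_7={q,r}: !F((p | q))=False F((p | q))=True (p | q)=True p=False q=True
Evaluating at position 4: result = False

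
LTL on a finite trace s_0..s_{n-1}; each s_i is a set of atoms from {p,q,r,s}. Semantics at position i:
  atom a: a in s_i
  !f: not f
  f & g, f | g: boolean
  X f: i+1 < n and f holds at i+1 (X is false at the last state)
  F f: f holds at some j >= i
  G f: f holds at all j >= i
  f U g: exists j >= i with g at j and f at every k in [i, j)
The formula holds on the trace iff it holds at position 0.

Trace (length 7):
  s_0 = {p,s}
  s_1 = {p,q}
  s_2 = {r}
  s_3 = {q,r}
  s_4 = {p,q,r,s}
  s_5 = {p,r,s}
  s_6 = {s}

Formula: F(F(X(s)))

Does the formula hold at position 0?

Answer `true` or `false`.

Answer: true

Derivation:
s_0={p,s}: F(F(X(s)))=True F(X(s))=True X(s)=False s=True
s_1={p,q}: F(F(X(s)))=True F(X(s))=True X(s)=False s=False
s_2={r}: F(F(X(s)))=True F(X(s))=True X(s)=False s=False
s_3={q,r}: F(F(X(s)))=True F(X(s))=True X(s)=True s=False
s_4={p,q,r,s}: F(F(X(s)))=True F(X(s))=True X(s)=True s=True
s_5={p,r,s}: F(F(X(s)))=True F(X(s))=True X(s)=True s=True
s_6={s}: F(F(X(s)))=False F(X(s))=False X(s)=False s=True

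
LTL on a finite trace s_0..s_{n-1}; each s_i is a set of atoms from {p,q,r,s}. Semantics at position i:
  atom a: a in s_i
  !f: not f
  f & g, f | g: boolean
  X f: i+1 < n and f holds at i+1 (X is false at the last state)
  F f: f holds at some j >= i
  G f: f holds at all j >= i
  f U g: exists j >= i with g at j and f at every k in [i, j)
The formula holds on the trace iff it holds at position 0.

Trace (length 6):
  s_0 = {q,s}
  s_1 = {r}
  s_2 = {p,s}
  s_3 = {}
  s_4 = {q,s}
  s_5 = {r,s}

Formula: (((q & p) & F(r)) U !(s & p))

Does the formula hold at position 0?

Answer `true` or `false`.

Answer: true

Derivation:
s_0={q,s}: (((q & p) & F(r)) U !(s & p))=True ((q & p) & F(r))=False (q & p)=False q=True p=False F(r)=True r=False !(s & p)=True (s & p)=False s=True
s_1={r}: (((q & p) & F(r)) U !(s & p))=True ((q & p) & F(r))=False (q & p)=False q=False p=False F(r)=True r=True !(s & p)=True (s & p)=False s=False
s_2={p,s}: (((q & p) & F(r)) U !(s & p))=False ((q & p) & F(r))=False (q & p)=False q=False p=True F(r)=True r=False !(s & p)=False (s & p)=True s=True
s_3={}: (((q & p) & F(r)) U !(s & p))=True ((q & p) & F(r))=False (q & p)=False q=False p=False F(r)=True r=False !(s & p)=True (s & p)=False s=False
s_4={q,s}: (((q & p) & F(r)) U !(s & p))=True ((q & p) & F(r))=False (q & p)=False q=True p=False F(r)=True r=False !(s & p)=True (s & p)=False s=True
s_5={r,s}: (((q & p) & F(r)) U !(s & p))=True ((q & p) & F(r))=False (q & p)=False q=False p=False F(r)=True r=True !(s & p)=True (s & p)=False s=True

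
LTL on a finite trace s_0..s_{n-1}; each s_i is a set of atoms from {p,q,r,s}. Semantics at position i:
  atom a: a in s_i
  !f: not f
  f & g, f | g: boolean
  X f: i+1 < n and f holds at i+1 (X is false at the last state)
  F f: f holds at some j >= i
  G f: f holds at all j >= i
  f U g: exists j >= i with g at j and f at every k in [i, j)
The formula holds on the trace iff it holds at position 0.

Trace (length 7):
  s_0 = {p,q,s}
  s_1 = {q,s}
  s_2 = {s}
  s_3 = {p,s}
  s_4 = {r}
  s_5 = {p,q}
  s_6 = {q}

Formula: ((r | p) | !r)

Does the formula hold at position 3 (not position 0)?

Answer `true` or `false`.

s_0={p,q,s}: ((r | p) | !r)=True (r | p)=True r=False p=True !r=True
s_1={q,s}: ((r | p) | !r)=True (r | p)=False r=False p=False !r=True
s_2={s}: ((r | p) | !r)=True (r | p)=False r=False p=False !r=True
s_3={p,s}: ((r | p) | !r)=True (r | p)=True r=False p=True !r=True
s_4={r}: ((r | p) | !r)=True (r | p)=True r=True p=False !r=False
s_5={p,q}: ((r | p) | !r)=True (r | p)=True r=False p=True !r=True
s_6={q}: ((r | p) | !r)=True (r | p)=False r=False p=False !r=True
Evaluating at position 3: result = True

Answer: true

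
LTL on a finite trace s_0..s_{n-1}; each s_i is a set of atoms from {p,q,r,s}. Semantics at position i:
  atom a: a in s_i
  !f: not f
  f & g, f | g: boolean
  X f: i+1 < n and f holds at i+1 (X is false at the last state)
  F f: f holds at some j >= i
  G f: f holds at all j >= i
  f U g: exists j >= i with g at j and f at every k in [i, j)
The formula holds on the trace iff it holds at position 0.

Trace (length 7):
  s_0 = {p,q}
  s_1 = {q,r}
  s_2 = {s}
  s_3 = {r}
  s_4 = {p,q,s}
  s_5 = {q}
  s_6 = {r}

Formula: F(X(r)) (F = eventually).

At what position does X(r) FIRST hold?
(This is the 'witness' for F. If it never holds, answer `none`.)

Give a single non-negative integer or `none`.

s_0={p,q}: X(r)=True r=False
s_1={q,r}: X(r)=False r=True
s_2={s}: X(r)=True r=False
s_3={r}: X(r)=False r=True
s_4={p,q,s}: X(r)=False r=False
s_5={q}: X(r)=True r=False
s_6={r}: X(r)=False r=True
F(X(r)) holds; first witness at position 0.

Answer: 0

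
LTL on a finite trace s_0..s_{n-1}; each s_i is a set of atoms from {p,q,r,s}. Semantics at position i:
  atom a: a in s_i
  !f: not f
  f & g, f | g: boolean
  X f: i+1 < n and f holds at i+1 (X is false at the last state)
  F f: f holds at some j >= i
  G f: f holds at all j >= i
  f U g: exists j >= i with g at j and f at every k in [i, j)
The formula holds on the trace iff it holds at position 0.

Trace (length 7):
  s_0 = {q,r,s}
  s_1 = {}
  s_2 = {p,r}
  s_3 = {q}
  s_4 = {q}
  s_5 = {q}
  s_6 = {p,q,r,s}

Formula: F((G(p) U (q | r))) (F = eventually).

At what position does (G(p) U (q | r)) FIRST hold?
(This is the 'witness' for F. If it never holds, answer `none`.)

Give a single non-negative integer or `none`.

Answer: 0

Derivation:
s_0={q,r,s}: (G(p) U (q | r))=True G(p)=False p=False (q | r)=True q=True r=True
s_1={}: (G(p) U (q | r))=False G(p)=False p=False (q | r)=False q=False r=False
s_2={p,r}: (G(p) U (q | r))=True G(p)=False p=True (q | r)=True q=False r=True
s_3={q}: (G(p) U (q | r))=True G(p)=False p=False (q | r)=True q=True r=False
s_4={q}: (G(p) U (q | r))=True G(p)=False p=False (q | r)=True q=True r=False
s_5={q}: (G(p) U (q | r))=True G(p)=False p=False (q | r)=True q=True r=False
s_6={p,q,r,s}: (G(p) U (q | r))=True G(p)=True p=True (q | r)=True q=True r=True
F((G(p) U (q | r))) holds; first witness at position 0.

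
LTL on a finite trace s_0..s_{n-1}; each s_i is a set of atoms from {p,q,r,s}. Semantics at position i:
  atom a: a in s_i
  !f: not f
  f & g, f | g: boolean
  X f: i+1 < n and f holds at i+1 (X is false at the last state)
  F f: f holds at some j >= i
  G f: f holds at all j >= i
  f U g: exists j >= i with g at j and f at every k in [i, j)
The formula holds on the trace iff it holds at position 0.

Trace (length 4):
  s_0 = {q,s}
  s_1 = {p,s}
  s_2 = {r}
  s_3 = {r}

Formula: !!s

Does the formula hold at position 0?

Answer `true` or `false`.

s_0={q,s}: !!s=True !s=False s=True
s_1={p,s}: !!s=True !s=False s=True
s_2={r}: !!s=False !s=True s=False
s_3={r}: !!s=False !s=True s=False

Answer: true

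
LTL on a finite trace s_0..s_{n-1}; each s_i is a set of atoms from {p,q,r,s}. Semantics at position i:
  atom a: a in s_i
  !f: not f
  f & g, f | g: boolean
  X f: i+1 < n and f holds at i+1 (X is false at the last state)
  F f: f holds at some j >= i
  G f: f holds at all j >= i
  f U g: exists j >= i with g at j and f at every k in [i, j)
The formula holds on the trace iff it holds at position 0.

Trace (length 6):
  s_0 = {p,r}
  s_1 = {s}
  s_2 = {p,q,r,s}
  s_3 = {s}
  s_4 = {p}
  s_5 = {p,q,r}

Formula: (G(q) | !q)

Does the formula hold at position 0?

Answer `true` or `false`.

s_0={p,r}: (G(q) | !q)=True G(q)=False q=False !q=True
s_1={s}: (G(q) | !q)=True G(q)=False q=False !q=True
s_2={p,q,r,s}: (G(q) | !q)=False G(q)=False q=True !q=False
s_3={s}: (G(q) | !q)=True G(q)=False q=False !q=True
s_4={p}: (G(q) | !q)=True G(q)=False q=False !q=True
s_5={p,q,r}: (G(q) | !q)=True G(q)=True q=True !q=False

Answer: true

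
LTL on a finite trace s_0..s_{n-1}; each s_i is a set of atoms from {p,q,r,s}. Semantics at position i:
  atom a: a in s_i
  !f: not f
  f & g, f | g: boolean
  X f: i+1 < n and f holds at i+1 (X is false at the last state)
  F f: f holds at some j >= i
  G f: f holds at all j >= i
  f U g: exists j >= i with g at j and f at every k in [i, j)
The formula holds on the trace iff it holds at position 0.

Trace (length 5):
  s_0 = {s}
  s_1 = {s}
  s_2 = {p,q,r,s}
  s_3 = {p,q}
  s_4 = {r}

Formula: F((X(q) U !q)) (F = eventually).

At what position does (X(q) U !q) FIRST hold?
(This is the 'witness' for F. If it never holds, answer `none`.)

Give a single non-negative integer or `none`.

s_0={s}: (X(q) U !q)=True X(q)=False q=False !q=True
s_1={s}: (X(q) U !q)=True X(q)=True q=False !q=True
s_2={p,q,r,s}: (X(q) U !q)=False X(q)=True q=True !q=False
s_3={p,q}: (X(q) U !q)=False X(q)=False q=True !q=False
s_4={r}: (X(q) U !q)=True X(q)=False q=False !q=True
F((X(q) U !q)) holds; first witness at position 0.

Answer: 0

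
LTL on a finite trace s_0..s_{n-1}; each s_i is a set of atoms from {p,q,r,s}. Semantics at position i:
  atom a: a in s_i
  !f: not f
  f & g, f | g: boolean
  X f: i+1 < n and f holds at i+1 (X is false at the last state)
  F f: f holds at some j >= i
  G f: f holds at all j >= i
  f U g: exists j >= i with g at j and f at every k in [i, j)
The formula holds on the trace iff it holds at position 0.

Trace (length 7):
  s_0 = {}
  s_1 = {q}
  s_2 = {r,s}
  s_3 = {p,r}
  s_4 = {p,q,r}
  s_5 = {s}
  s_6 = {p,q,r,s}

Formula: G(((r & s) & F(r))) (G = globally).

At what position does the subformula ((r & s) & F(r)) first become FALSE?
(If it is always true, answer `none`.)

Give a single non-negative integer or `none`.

s_0={}: ((r & s) & F(r))=False (r & s)=False r=False s=False F(r)=True
s_1={q}: ((r & s) & F(r))=False (r & s)=False r=False s=False F(r)=True
s_2={r,s}: ((r & s) & F(r))=True (r & s)=True r=True s=True F(r)=True
s_3={p,r}: ((r & s) & F(r))=False (r & s)=False r=True s=False F(r)=True
s_4={p,q,r}: ((r & s) & F(r))=False (r & s)=False r=True s=False F(r)=True
s_5={s}: ((r & s) & F(r))=False (r & s)=False r=False s=True F(r)=True
s_6={p,q,r,s}: ((r & s) & F(r))=True (r & s)=True r=True s=True F(r)=True
G(((r & s) & F(r))) holds globally = False
First violation at position 0.

Answer: 0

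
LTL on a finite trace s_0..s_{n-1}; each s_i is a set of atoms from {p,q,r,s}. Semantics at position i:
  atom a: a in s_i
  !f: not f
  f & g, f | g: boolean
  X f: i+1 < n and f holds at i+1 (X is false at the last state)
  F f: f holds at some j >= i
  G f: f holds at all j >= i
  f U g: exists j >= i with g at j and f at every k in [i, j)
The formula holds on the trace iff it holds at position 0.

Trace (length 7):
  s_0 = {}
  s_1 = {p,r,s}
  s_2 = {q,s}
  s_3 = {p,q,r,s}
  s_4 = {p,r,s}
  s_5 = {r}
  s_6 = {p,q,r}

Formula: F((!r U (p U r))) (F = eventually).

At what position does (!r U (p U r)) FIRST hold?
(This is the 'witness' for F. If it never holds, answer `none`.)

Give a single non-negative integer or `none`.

Answer: 0

Derivation:
s_0={}: (!r U (p U r))=True !r=True r=False (p U r)=False p=False
s_1={p,r,s}: (!r U (p U r))=True !r=False r=True (p U r)=True p=True
s_2={q,s}: (!r U (p U r))=True !r=True r=False (p U r)=False p=False
s_3={p,q,r,s}: (!r U (p U r))=True !r=False r=True (p U r)=True p=True
s_4={p,r,s}: (!r U (p U r))=True !r=False r=True (p U r)=True p=True
s_5={r}: (!r U (p U r))=True !r=False r=True (p U r)=True p=False
s_6={p,q,r}: (!r U (p U r))=True !r=False r=True (p U r)=True p=True
F((!r U (p U r))) holds; first witness at position 0.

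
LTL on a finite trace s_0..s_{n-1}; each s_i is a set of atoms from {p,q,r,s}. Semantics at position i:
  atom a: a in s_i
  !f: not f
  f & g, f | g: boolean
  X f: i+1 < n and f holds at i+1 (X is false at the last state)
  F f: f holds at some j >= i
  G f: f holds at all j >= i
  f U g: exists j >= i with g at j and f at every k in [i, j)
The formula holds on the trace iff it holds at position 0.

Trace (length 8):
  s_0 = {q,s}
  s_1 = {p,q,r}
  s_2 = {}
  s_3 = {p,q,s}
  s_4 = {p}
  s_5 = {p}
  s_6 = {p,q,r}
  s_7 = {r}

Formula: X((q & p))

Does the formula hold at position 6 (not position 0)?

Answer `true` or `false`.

Answer: false

Derivation:
s_0={q,s}: X((q & p))=True (q & p)=False q=True p=False
s_1={p,q,r}: X((q & p))=False (q & p)=True q=True p=True
s_2={}: X((q & p))=True (q & p)=False q=False p=False
s_3={p,q,s}: X((q & p))=False (q & p)=True q=True p=True
s_4={p}: X((q & p))=False (q & p)=False q=False p=True
s_5={p}: X((q & p))=True (q & p)=False q=False p=True
s_6={p,q,r}: X((q & p))=False (q & p)=True q=True p=True
s_7={r}: X((q & p))=False (q & p)=False q=False p=False
Evaluating at position 6: result = False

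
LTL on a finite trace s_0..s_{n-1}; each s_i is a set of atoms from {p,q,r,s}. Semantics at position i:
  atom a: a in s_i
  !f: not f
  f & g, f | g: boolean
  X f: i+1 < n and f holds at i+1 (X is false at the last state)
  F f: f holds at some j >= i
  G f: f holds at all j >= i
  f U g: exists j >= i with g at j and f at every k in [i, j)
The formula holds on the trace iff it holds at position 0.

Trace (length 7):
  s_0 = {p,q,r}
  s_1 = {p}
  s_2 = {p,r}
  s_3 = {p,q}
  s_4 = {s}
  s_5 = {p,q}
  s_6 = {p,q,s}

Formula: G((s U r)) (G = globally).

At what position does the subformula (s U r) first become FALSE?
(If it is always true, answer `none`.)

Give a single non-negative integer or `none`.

Answer: 1

Derivation:
s_0={p,q,r}: (s U r)=True s=False r=True
s_1={p}: (s U r)=False s=False r=False
s_2={p,r}: (s U r)=True s=False r=True
s_3={p,q}: (s U r)=False s=False r=False
s_4={s}: (s U r)=False s=True r=False
s_5={p,q}: (s U r)=False s=False r=False
s_6={p,q,s}: (s U r)=False s=True r=False
G((s U r)) holds globally = False
First violation at position 1.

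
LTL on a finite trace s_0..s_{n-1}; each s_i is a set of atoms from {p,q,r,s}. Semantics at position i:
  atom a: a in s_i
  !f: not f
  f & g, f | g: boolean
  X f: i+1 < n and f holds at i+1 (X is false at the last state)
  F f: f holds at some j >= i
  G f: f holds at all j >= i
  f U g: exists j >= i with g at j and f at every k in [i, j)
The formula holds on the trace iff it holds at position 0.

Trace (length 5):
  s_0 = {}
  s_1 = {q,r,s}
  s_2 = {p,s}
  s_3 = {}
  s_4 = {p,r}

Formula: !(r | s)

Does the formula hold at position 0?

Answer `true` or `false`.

s_0={}: !(r | s)=True (r | s)=False r=False s=False
s_1={q,r,s}: !(r | s)=False (r | s)=True r=True s=True
s_2={p,s}: !(r | s)=False (r | s)=True r=False s=True
s_3={}: !(r | s)=True (r | s)=False r=False s=False
s_4={p,r}: !(r | s)=False (r | s)=True r=True s=False

Answer: true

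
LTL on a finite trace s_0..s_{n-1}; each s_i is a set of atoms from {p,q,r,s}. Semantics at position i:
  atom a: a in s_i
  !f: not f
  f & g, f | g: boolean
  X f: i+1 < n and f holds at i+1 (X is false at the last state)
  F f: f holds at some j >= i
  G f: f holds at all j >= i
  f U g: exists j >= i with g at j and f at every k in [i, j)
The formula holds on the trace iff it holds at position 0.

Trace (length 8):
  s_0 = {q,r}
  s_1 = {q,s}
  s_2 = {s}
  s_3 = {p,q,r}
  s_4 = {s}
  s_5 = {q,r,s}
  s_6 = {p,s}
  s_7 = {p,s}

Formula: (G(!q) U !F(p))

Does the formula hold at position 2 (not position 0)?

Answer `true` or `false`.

Answer: false

Derivation:
s_0={q,r}: (G(!q) U !F(p))=False G(!q)=False !q=False q=True !F(p)=False F(p)=True p=False
s_1={q,s}: (G(!q) U !F(p))=False G(!q)=False !q=False q=True !F(p)=False F(p)=True p=False
s_2={s}: (G(!q) U !F(p))=False G(!q)=False !q=True q=False !F(p)=False F(p)=True p=False
s_3={p,q,r}: (G(!q) U !F(p))=False G(!q)=False !q=False q=True !F(p)=False F(p)=True p=True
s_4={s}: (G(!q) U !F(p))=False G(!q)=False !q=True q=False !F(p)=False F(p)=True p=False
s_5={q,r,s}: (G(!q) U !F(p))=False G(!q)=False !q=False q=True !F(p)=False F(p)=True p=False
s_6={p,s}: (G(!q) U !F(p))=False G(!q)=True !q=True q=False !F(p)=False F(p)=True p=True
s_7={p,s}: (G(!q) U !F(p))=False G(!q)=True !q=True q=False !F(p)=False F(p)=True p=True
Evaluating at position 2: result = False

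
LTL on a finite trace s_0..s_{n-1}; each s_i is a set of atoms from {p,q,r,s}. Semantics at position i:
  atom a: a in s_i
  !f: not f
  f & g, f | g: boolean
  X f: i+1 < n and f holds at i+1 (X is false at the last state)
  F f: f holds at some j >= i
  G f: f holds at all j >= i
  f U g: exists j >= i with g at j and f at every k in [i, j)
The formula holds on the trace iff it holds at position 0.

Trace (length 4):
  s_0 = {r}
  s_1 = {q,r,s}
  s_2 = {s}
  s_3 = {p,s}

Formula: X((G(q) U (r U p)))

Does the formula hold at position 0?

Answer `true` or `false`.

s_0={r}: X((G(q) U (r U p)))=False (G(q) U (r U p))=False G(q)=False q=False (r U p)=False r=True p=False
s_1={q,r,s}: X((G(q) U (r U p)))=False (G(q) U (r U p))=False G(q)=False q=True (r U p)=False r=True p=False
s_2={s}: X((G(q) U (r U p)))=True (G(q) U (r U p))=False G(q)=False q=False (r U p)=False r=False p=False
s_3={p,s}: X((G(q) U (r U p)))=False (G(q) U (r U p))=True G(q)=False q=False (r U p)=True r=False p=True

Answer: false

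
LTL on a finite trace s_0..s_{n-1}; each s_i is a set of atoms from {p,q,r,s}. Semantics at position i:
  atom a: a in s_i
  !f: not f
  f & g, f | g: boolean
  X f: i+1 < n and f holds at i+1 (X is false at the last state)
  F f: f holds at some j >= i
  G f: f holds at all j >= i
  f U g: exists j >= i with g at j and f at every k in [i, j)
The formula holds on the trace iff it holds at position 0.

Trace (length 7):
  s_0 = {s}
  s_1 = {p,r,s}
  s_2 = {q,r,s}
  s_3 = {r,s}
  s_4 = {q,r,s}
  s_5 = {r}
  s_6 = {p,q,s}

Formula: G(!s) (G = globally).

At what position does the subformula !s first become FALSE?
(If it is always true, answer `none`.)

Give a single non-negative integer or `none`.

s_0={s}: !s=False s=True
s_1={p,r,s}: !s=False s=True
s_2={q,r,s}: !s=False s=True
s_3={r,s}: !s=False s=True
s_4={q,r,s}: !s=False s=True
s_5={r}: !s=True s=False
s_6={p,q,s}: !s=False s=True
G(!s) holds globally = False
First violation at position 0.

Answer: 0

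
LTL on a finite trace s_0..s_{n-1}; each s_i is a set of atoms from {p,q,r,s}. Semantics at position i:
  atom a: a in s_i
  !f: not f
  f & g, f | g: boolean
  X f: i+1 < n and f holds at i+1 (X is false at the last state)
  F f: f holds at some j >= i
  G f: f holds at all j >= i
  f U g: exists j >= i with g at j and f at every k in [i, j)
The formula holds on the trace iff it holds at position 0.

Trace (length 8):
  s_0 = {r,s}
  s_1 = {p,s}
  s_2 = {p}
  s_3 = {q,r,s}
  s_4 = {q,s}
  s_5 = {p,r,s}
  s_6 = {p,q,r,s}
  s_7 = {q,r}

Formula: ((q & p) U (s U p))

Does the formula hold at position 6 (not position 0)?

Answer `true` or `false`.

Answer: true

Derivation:
s_0={r,s}: ((q & p) U (s U p))=True (q & p)=False q=False p=False (s U p)=True s=True
s_1={p,s}: ((q & p) U (s U p))=True (q & p)=False q=False p=True (s U p)=True s=True
s_2={p}: ((q & p) U (s U p))=True (q & p)=False q=False p=True (s U p)=True s=False
s_3={q,r,s}: ((q & p) U (s U p))=True (q & p)=False q=True p=False (s U p)=True s=True
s_4={q,s}: ((q & p) U (s U p))=True (q & p)=False q=True p=False (s U p)=True s=True
s_5={p,r,s}: ((q & p) U (s U p))=True (q & p)=False q=False p=True (s U p)=True s=True
s_6={p,q,r,s}: ((q & p) U (s U p))=True (q & p)=True q=True p=True (s U p)=True s=True
s_7={q,r}: ((q & p) U (s U p))=False (q & p)=False q=True p=False (s U p)=False s=False
Evaluating at position 6: result = True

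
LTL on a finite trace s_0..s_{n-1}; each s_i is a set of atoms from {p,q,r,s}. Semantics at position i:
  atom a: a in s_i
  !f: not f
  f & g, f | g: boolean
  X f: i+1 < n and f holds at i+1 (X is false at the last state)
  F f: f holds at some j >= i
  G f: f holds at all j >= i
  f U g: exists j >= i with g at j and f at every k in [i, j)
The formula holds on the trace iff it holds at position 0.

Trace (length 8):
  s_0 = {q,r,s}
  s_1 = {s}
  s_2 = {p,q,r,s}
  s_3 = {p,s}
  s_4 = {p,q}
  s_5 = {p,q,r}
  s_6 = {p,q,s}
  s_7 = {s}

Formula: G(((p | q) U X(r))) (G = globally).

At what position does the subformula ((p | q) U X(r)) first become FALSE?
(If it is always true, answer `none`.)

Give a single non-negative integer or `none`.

s_0={q,r,s}: ((p | q) U X(r))=True (p | q)=True p=False q=True X(r)=False r=True
s_1={s}: ((p | q) U X(r))=True (p | q)=False p=False q=False X(r)=True r=False
s_2={p,q,r,s}: ((p | q) U X(r))=True (p | q)=True p=True q=True X(r)=False r=True
s_3={p,s}: ((p | q) U X(r))=True (p | q)=True p=True q=False X(r)=False r=False
s_4={p,q}: ((p | q) U X(r))=True (p | q)=True p=True q=True X(r)=True r=False
s_5={p,q,r}: ((p | q) U X(r))=False (p | q)=True p=True q=True X(r)=False r=True
s_6={p,q,s}: ((p | q) U X(r))=False (p | q)=True p=True q=True X(r)=False r=False
s_7={s}: ((p | q) U X(r))=False (p | q)=False p=False q=False X(r)=False r=False
G(((p | q) U X(r))) holds globally = False
First violation at position 5.

Answer: 5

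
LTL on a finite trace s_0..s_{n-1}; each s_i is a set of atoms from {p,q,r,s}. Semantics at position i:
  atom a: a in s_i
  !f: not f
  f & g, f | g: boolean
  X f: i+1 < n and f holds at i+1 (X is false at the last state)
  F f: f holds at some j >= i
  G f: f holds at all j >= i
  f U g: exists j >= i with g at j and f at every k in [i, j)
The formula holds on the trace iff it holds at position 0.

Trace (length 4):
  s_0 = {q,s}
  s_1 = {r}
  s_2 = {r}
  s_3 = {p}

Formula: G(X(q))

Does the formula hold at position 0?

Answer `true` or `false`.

Answer: false

Derivation:
s_0={q,s}: G(X(q))=False X(q)=False q=True
s_1={r}: G(X(q))=False X(q)=False q=False
s_2={r}: G(X(q))=False X(q)=False q=False
s_3={p}: G(X(q))=False X(q)=False q=False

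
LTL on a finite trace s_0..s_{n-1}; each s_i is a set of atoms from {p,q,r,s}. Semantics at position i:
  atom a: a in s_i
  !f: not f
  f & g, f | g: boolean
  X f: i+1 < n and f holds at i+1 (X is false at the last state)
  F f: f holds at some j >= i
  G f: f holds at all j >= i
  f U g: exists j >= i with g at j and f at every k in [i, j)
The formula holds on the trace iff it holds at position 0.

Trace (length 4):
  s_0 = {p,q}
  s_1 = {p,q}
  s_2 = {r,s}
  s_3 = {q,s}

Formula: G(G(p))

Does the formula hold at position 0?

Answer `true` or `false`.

Answer: false

Derivation:
s_0={p,q}: G(G(p))=False G(p)=False p=True
s_1={p,q}: G(G(p))=False G(p)=False p=True
s_2={r,s}: G(G(p))=False G(p)=False p=False
s_3={q,s}: G(G(p))=False G(p)=False p=False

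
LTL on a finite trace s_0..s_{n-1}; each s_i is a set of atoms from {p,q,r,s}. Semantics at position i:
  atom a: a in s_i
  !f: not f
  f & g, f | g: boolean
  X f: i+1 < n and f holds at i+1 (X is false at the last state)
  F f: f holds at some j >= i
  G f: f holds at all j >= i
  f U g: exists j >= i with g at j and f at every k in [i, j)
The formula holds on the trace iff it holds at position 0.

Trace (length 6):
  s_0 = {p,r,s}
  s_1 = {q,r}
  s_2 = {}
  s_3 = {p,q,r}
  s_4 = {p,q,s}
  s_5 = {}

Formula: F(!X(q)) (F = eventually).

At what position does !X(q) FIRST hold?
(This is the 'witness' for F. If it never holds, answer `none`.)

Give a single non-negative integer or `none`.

Answer: 1

Derivation:
s_0={p,r,s}: !X(q)=False X(q)=True q=False
s_1={q,r}: !X(q)=True X(q)=False q=True
s_2={}: !X(q)=False X(q)=True q=False
s_3={p,q,r}: !X(q)=False X(q)=True q=True
s_4={p,q,s}: !X(q)=True X(q)=False q=True
s_5={}: !X(q)=True X(q)=False q=False
F(!X(q)) holds; first witness at position 1.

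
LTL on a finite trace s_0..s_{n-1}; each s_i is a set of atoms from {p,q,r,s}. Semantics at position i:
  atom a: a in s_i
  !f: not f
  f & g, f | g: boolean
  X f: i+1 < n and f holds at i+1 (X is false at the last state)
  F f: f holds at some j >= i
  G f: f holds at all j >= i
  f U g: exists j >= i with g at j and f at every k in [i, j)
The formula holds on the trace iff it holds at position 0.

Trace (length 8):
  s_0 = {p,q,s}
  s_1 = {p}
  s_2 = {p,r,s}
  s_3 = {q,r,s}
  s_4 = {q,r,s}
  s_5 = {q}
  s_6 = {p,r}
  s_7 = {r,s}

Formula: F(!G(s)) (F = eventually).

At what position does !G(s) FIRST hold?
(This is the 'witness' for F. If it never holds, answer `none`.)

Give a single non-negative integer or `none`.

s_0={p,q,s}: !G(s)=True G(s)=False s=True
s_1={p}: !G(s)=True G(s)=False s=False
s_2={p,r,s}: !G(s)=True G(s)=False s=True
s_3={q,r,s}: !G(s)=True G(s)=False s=True
s_4={q,r,s}: !G(s)=True G(s)=False s=True
s_5={q}: !G(s)=True G(s)=False s=False
s_6={p,r}: !G(s)=True G(s)=False s=False
s_7={r,s}: !G(s)=False G(s)=True s=True
F(!G(s)) holds; first witness at position 0.

Answer: 0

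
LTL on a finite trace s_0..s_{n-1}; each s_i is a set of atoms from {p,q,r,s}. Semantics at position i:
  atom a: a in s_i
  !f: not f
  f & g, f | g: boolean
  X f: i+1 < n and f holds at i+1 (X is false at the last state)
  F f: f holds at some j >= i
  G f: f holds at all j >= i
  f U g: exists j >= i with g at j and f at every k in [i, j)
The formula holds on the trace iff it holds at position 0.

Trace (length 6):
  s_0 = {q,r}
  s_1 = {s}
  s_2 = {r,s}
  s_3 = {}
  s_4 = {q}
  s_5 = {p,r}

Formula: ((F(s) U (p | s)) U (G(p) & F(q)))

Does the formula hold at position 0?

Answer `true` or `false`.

s_0={q,r}: ((F(s) U (p | s)) U (G(p) & F(q)))=False (F(s) U (p | s))=True F(s)=True s=False (p | s)=False p=False (G(p) & F(q))=False G(p)=False F(q)=True q=True
s_1={s}: ((F(s) U (p | s)) U (G(p) & F(q)))=False (F(s) U (p | s))=True F(s)=True s=True (p | s)=True p=False (G(p) & F(q))=False G(p)=False F(q)=True q=False
s_2={r,s}: ((F(s) U (p | s)) U (G(p) & F(q)))=False (F(s) U (p | s))=True F(s)=True s=True (p | s)=True p=False (G(p) & F(q))=False G(p)=False F(q)=True q=False
s_3={}: ((F(s) U (p | s)) U (G(p) & F(q)))=False (F(s) U (p | s))=False F(s)=False s=False (p | s)=False p=False (G(p) & F(q))=False G(p)=False F(q)=True q=False
s_4={q}: ((F(s) U (p | s)) U (G(p) & F(q)))=False (F(s) U (p | s))=False F(s)=False s=False (p | s)=False p=False (G(p) & F(q))=False G(p)=False F(q)=True q=True
s_5={p,r}: ((F(s) U (p | s)) U (G(p) & F(q)))=False (F(s) U (p | s))=True F(s)=False s=False (p | s)=True p=True (G(p) & F(q))=False G(p)=True F(q)=False q=False

Answer: false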